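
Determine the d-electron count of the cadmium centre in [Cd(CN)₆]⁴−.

Summing ligand charges against the −4 overall charge gives an oxidation state of +2 for cadmium.
Group 12 minus oxidation state 2 gives a d¹⁰ configuration.

d10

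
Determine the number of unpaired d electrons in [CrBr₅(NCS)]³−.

Each bromide is −1; each isothiocyanate is −1; balancing the −3 overall charge requires Cr(III).
Group 6 minus oxidation state 3 gives a d³ configuration.
In an octahedral field the d³ configuration is t₂g³e_g⁰ (only one arrangement possible), giving 3 unpaired electrons.

3 unpaired electrons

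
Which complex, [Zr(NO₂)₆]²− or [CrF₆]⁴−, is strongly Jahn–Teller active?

[CrF₆]⁴−

[Zr(NO₂)₆]²−: Summing ligand charges against the −2 overall charge gives an oxidation state of +4 for zirconium. Zr sits in group 4, so the d-electron count is 4 − 4 = 0. The d⁰ configuration leaves the e_g set evenly filled (or empty) — no strong Jahn–Teller driving force.
[CrF₆]⁴−: Ligand charges: each fluoride is −1. With an overall charge of −4 the chromium centre must be in the +2 oxidation state. Cr sits in group 6, so the d-electron count is 6 − 2 = 4. Fluoride is a weak-field ligand for a first-row metal, so the complex is high-spin. The t₂g³e_g¹ (high-spin) configuration has an unevenly filled e_g set; the Jahn–Teller theorem predicts a tetragonal distortion (typically axial elongation) to lift the degeneracy.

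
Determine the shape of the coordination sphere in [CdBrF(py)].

Each bromide is −1; each fluoride is −1; pyridine is neutral; balancing the 0 overall charge requires Cd(II).
Cd sits in group 12, so the d-electron count is 12 − 2 = 10.
Coordination number: 3.
Three ligands around a d¹⁰ centre minimise repulsion in a trigonal-planar arrangement.

trigonal planar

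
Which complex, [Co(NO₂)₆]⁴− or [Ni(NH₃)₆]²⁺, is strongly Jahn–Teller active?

[Co(NO₂)₆]⁴−

[Co(NO₂)₆]⁴−: Each nitro (N-bound nitrite) is −1; balancing the −4 overall charge requires Co(II). Group 9 minus oxidation state 2 gives a d⁷ configuration. Nitro (N-bound nitrite) is a strong-field ligand (high in the spectrochemical series) for a first-row metal, so the complex is low-spin. The t₂g⁶e_g¹ (low-spin) configuration has an unevenly filled e_g set; the Jahn–Teller theorem predicts a tetragonal distortion (typically axial elongation) to lift the degeneracy.
[Ni(NH₃)₆]²⁺: Summing ligand charges against the +2 overall charge gives an oxidation state of +2 for nickel. Nickel is a group-10 element; Ni(II) is therefore d⁸. The d⁸ configuration leaves the e_g set evenly filled (or empty) — no strong Jahn–Teller driving force.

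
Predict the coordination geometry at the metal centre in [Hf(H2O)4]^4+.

Summing ligand charges against the +4 overall charge gives an oxidation state of +4 for hafnium.
Group 4 minus oxidation state 4 gives a d⁰ configuration.
With 4 monodentate ligands the coordination number is 4.
A d⁰ ion has no crystal-field stabilisation preference between square planar and tetrahedral, so four ligands adopt the sterically favoured tetrahedral geometry.

tetrahedral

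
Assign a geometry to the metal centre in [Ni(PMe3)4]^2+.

square planar

Trimethylphosphine is neutral; balancing the +2 overall charge requires Ni(II).
Ni sits in group 10, so the d-electron count is 10 − 2 = 8.
With 4 monodentate ligands the coordination number is 4.
Trimethylphosphine is a strong-field ligand (high in the spectrochemical series).
A 3d d⁸ ion with strong-field ligands gains enough CFSE to favour square planar over tetrahedral.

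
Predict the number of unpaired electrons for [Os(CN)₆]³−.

Summing ligand charges against the −3 overall charge gives an oxidation state of +3 for osmium.
Os sits in group 8, so the d-electron count is 8 − 3 = 5.
The spin state decides the count: a 5d ion has a large Δₒ and is invariably low-spin.
An octahedral low-spin d⁵ ion is t₂g⁵e_g⁰, giving 1 unpaired electron.

1 unpaired electron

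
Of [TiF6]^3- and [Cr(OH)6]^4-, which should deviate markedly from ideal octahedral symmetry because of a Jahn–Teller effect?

[TiF6]^3-: Each fluoride is −1; balancing the −3 overall charge requires Ti(III). Titanium is a group-4 element; Ti(III) is therefore d¹. The d¹ configuration leaves the e_g set evenly filled (or empty) — no strong Jahn–Teller driving force.
[Cr(OH)6]^4-: Each hydroxide is −1; balancing the −4 overall charge requires Cr(II). Cr sits in group 6, so the d-electron count is 6 − 2 = 4. Hydroxide is a weak-field ligand for a first-row metal, so the complex is high-spin. The t₂g³e_g¹ (high-spin) configuration has an unevenly filled e_g set; the Jahn–Teller theorem predicts a tetragonal distortion (typically axial elongation) to lift the degeneracy.

[Cr(OH)6]^4-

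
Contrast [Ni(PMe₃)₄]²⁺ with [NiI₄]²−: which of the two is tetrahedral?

For [Ni(PMe₃)₄]²⁺: Summing ligand charges against the +2 overall charge gives an oxidation state of +2 for nickel. Nickel is a group-10 element; Ni(II) is therefore d⁸. Trimethylphosphine is a strong-field ligand (high in the spectrochemical series). A 3d d⁸ ion with strong-field ligands gains enough CFSE to favour square planar over tetrahedral. → square planar.
For [NiI₄]²−: Ligand charges: each iodide is −1. With an overall charge of −2 the nickel centre must be in the +2 oxidation state. Ni sits in group 10, so the d-electron count is 10 − 2 = 8. Iodide is a weak-field ligand. With weak-field ligands the CFSE gain from square planar is small, so a 3d d⁸ ion takes the sterically preferred tetrahedral geometry. → tetrahedral.

[NiI₄]²−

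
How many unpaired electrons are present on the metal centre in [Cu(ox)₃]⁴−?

Each oxalate is −2; balancing the −4 overall charge requires Cu(II).
Copper is a group-11 element; Cu(II) is therefore d⁹.
Counting donor atoms: 3×oxalate (bidentate) → 6 donors. Coordination number = 6.
In an octahedral field the d⁹ configuration is t₂g⁶e_g³ (only one arrangement possible), giving 1 unpaired electron.

1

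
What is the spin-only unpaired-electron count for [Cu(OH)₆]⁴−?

Ligand charges: each hydroxide is −1. With an overall charge of −4 the copper centre must be in the +2 oxidation state.
Group 11 minus oxidation state 2 gives a d⁹ configuration.
In an octahedral field the d⁹ configuration is t₂g⁶e_g³ (only one arrangement possible), giving 1 unpaired electron.

1 unpaired electron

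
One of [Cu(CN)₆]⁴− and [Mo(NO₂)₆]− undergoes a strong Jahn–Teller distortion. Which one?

[Cu(CN)₆]⁴−

[Cu(CN)₆]⁴−: Ligand charges: each cyanide is −1. With an overall charge of −4 the copper centre must be in the +2 oxidation state. Copper is a group-11 element; Cu(II) is therefore d⁹. The t₂g⁶e_g³ configuration has an unevenly filled e_g set; the Jahn–Teller theorem predicts a tetragonal distortion (typically axial elongation) to lift the degeneracy.
[Mo(NO₂)₆]−: Each nitro (N-bound nitrite) is −1; balancing the −1 overall charge requires Mo(V). Molybdenum is a group-6 element; Mo(V) is therefore d¹. The d¹ configuration leaves the e_g set evenly filled (or empty) — no strong Jahn–Teller driving force.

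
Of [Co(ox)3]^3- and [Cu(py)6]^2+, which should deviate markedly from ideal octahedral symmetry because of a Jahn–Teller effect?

[Cu(py)6]^2+

[Co(ox)3]^3-: Each oxalate is −2; balancing the −3 overall charge requires Co(III). Cobalt is a group-9 element; Co(III) is therefore d⁶. Co(III) has an exceptionally large octahedral splitting and is low-spin with essentially every ligand except fluoride. The d⁶ configuration leaves the e_g set evenly filled (or empty) — no strong Jahn–Teller driving force.
[Cu(py)6]^2+: Ligand charges: pyridine is neutral. With an overall charge of +2 the copper centre must be in the +2 oxidation state. Group 11 minus oxidation state 2 gives a d⁹ configuration. The t₂g⁶e_g³ configuration has an unevenly filled e_g set; the Jahn–Teller theorem predicts a tetragonal distortion (typically axial elongation) to lift the degeneracy.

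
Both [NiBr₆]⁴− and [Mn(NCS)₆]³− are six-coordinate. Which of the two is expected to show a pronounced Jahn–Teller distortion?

[NiBr₆]⁴−: Each bromide is −1; balancing the −4 overall charge requires Ni(II). Ni sits in group 10, so the d-electron count is 10 − 2 = 8. The d⁸ configuration leaves the e_g set evenly filled (or empty) — no strong Jahn–Teller driving force.
[Mn(NCS)₆]³−: Summing ligand charges against the −3 overall charge gives an oxidation state of +3 for manganese. Manganese is a group-7 element; Mn(III) is therefore d⁴. Isothiocyanate is a weak-field ligand for a first-row metal, so the complex is high-spin. The t₂g³e_g¹ (high-spin) configuration has an unevenly filled e_g set; the Jahn–Teller theorem predicts a tetragonal distortion (typically axial elongation) to lift the degeneracy.

[Mn(NCS)₆]³−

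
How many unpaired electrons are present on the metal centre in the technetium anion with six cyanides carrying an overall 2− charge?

3 unpaired electrons

Ligand charges: each cyanide is −1. With an overall charge of −2 the technetium centre must be in the +4 oxidation state.
Tc sits in group 7, so the d-electron count is 7 − 4 = 3.
In an octahedral field the d³ configuration is t₂g³e_g⁰ (only one arrangement possible), giving 3 unpaired electrons.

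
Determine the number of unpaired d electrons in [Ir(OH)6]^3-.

Summing ligand charges against the −3 overall charge gives an oxidation state of +3 for iridium.
Iridium is a group-9 element; Ir(III) is therefore d⁶.
The spin state decides the count: a 5d ion has a large Δₒ and is invariably low-spin.
An octahedral low-spin d⁶ ion is t₂g⁶e_g⁰, giving 0 unpaired electrons.

0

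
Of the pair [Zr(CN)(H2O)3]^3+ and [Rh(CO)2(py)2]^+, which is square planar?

[Rh(CO)2(py)2]^+

For [Zr(CN)(H2O)3]^3+: Each cyanide is −1; water is neutral; balancing the +3 overall charge requires Zr(IV). Zr sits in group 4, so the d-electron count is 4 − 4 = 0. A d⁰ ion has no crystal-field stabilisation preference between square planar and tetrahedral, so four ligands adopt the sterically favoured tetrahedral geometry. → tetrahedral.
For [Rh(CO)2(py)2]^+: Carbonyl is neutral; pyridine is neutral; balancing the +1 overall charge requires Rh(I). Rh sits in group 9, so the d-electron count is 9 − 1 = 8. A 4d d⁸ ion has a large crystal-field splitting; square planar leaves the high-energy d_{x²−y²} orbital empty and maximises CFSE. → square planar.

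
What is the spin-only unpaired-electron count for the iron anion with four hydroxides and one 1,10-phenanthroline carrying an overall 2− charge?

4 unpaired electrons

Each hydroxide is −1; 1,10-phenanthroline is neutral; balancing the −2 overall charge requires Fe(II).
Fe sits in group 8, so the d-electron count is 8 − 2 = 6.
Counting donor atoms: 4×hydroxide (monodentate) → 4 donors; 1×1,10-phenanthroline (bidentate) → 2 donors. Coordination number = 6.
The spin state decides the count: Hydroxide is a weak-field ligand for a first-row metal, so the complex is high-spin.
An octahedral high-spin d⁶ ion is t₂g⁴e_g², giving 4 unpaired electrons.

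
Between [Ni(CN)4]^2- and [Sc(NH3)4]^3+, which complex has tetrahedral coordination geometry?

For [Ni(CN)4]^2-: Each cyanide is −1; balancing the −2 overall charge requires Ni(II). Group 10 minus oxidation state 2 gives a d⁸ configuration. Cyanide is a strong-field ligand (high in the spectrochemical series). A 3d d⁸ ion with strong-field ligands gains enough CFSE to favour square planar over tetrahedral. → square planar.
For [Sc(NH3)4]^3+: Summing ligand charges against the +3 overall charge gives an oxidation state of +3 for scandium. Sc sits in group 3, so the d-electron count is 3 − 3 = 0. A d⁰ ion has no crystal-field stabilisation preference between square planar and tetrahedral, so four ligands adopt the sterically favoured tetrahedral geometry. → tetrahedral.

[Sc(NH3)4]^3+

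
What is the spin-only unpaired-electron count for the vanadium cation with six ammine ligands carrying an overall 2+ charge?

Ammonia is neutral; balancing the +2 overall charge requires V(II).
Vanadium is a group-5 element; V(II) is therefore d³.
In an octahedral field the d³ configuration is t₂g³e_g⁰ (only one arrangement possible), giving 3 unpaired electrons.

3 unpaired electrons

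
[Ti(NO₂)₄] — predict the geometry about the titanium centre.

tetrahedral

Ligand charges: each nitro (N-bound nitrite) is −1. With an overall charge of 0 the titanium centre must be in the +4 oxidation state.
Group 4 minus oxidation state 4 gives a d⁰ configuration.
With 4 monodentate ligands the coordination number is 4.
A d⁰ ion has no crystal-field stabilisation preference between square planar and tetrahedral, so four ligands adopt the sterically favoured tetrahedral geometry.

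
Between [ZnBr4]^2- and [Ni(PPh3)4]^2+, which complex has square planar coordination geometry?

[Ni(PPh3)4]^2+

For [ZnBr4]^2-: Ligand charges: each bromide is −1. With an overall charge of −2 the zinc centre must be in the +2 oxidation state. Zinc is a group-12 element; Zn(II) is therefore d¹⁰. A d¹⁰ ion has no crystal-field stabilisation preference between square planar and tetrahedral, so four ligands adopt the sterically favoured tetrahedral geometry. → tetrahedral.
For [Ni(PPh3)4]^2+: Triphenylphosphine is neutral; balancing the +2 overall charge requires Ni(II). Nickel is a group-10 element; Ni(II) is therefore d⁸. Triphenylphosphine is a strong-field ligand (high in the spectrochemical series). A 3d d⁸ ion with strong-field ligands gains enough CFSE to favour square planar over tetrahedral. → square planar.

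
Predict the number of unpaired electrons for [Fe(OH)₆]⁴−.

Each hydroxide is −1; balancing the −4 overall charge requires Fe(II).
Fe sits in group 8, so the d-electron count is 8 − 2 = 6.
The spin state decides the count: Hydroxide is a weak-field ligand for a first-row metal, so the complex is high-spin.
An octahedral high-spin d⁶ ion is t₂g⁴e_g², giving 4 unpaired electrons.

4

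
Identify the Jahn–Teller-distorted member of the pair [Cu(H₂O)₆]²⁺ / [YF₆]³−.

[Cu(H₂O)₆]²⁺

[Cu(H₂O)₆]²⁺: Summing ligand charges against the +2 overall charge gives an oxidation state of +2 for copper. Group 11 minus oxidation state 2 gives a d⁹ configuration. The t₂g⁶e_g³ configuration has an unevenly filled e_g set; the Jahn–Teller theorem predicts a tetragonal distortion (typically axial elongation) to lift the degeneracy.
[YF₆]³−: Ligand charges: each fluoride is −1. With an overall charge of −3 the yttrium centre must be in the +3 oxidation state. Group 3 minus oxidation state 3 gives a d⁰ configuration. The d⁰ configuration leaves the e_g set evenly filled (or empty) — no strong Jahn–Teller driving force.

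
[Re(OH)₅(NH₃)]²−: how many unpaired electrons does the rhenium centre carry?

Summing ligand charges against the −2 overall charge gives an oxidation state of +3 for rhenium.
Re sits in group 7, so the d-electron count is 7 − 3 = 4.
The spin state decides the count: a 5d ion has a large Δₒ and is invariably low-spin.
An octahedral low-spin d⁴ ion is t₂g⁴e_g⁰, giving 2 unpaired electrons.

2 unpaired electrons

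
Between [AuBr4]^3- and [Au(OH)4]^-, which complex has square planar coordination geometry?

[Au(OH)4]^-

For [AuBr4]^3-: Ligand charges: each bromide is −1. With an overall charge of −3 the gold centre must be in the +1 oxidation state. Gold is a group-11 element; Au(I) is therefore d¹⁰. A d¹⁰ ion has no crystal-field stabilisation preference between square planar and tetrahedral, so four ligands adopt the sterically favoured tetrahedral geometry. → tetrahedral.
For [Au(OH)4]^-: Each hydroxide is −1; balancing the −1 overall charge requires Au(III). Au sits in group 11, so the d-electron count is 11 − 3 = 8. A 5d d⁸ ion has a large crystal-field splitting; square planar leaves the high-energy d_{x²−y²} orbital empty and maximises CFSE. → square planar.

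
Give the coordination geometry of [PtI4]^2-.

Each iodide is −1; balancing the −2 overall charge requires Pt(II).
Platinum is a group-10 element; Pt(II) is therefore d⁸.
With 4 monodentate ligands the coordination number is 4.
A 5d d⁸ ion has a large crystal-field splitting; square planar leaves the high-energy d_{x²−y²} orbital empty and maximises CFSE.

square planar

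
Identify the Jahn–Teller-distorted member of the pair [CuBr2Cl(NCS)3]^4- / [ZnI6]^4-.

[CuBr2Cl(NCS)3]^4-

[CuBr2Cl(NCS)3]^4-: Summing ligand charges against the −4 overall charge gives an oxidation state of +2 for copper. Copper is a group-11 element; Cu(II) is therefore d⁹. The t₂g⁶e_g³ configuration has an unevenly filled e_g set; the Jahn–Teller theorem predicts a tetragonal distortion (typically axial elongation) to lift the degeneracy.
[ZnI6]^4-: Ligand charges: each iodide is −1. With an overall charge of −4 the zinc centre must be in the +2 oxidation state. Zn sits in group 12, so the d-electron count is 12 − 2 = 10. The d¹⁰ configuration leaves the e_g set evenly filled (or empty) — no strong Jahn–Teller driving force.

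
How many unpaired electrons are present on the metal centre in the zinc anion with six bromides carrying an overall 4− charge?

0

Each bromide is −1; balancing the −4 overall charge requires Zn(II).
Group 12 minus oxidation state 2 gives a d¹⁰ configuration.
In an octahedral field the d¹⁰ configuration is t₂g⁶e_g⁴, giving 0 unpaired electrons.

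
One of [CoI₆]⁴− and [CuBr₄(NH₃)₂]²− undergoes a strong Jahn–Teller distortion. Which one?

[CuBr₄(NH₃)₂]²−

[CoI₆]⁴−: Each iodide is −1; balancing the −4 overall charge requires Co(II). Co sits in group 9, so the d-electron count is 9 − 2 = 7. Iodide is a weak-field ligand for a first-row metal, so the complex is high-spin. The d⁷ configuration leaves the e_g set evenly filled (or empty) — no strong Jahn–Teller driving force.
[CuBr₄(NH₃)₂]²−: Summing ligand charges against the −2 overall charge gives an oxidation state of +2 for copper. Copper is a group-11 element; Cu(II) is therefore d⁹. The t₂g⁶e_g³ configuration has an unevenly filled e_g set; the Jahn–Teller theorem predicts a tetragonal distortion (typically axial elongation) to lift the degeneracy.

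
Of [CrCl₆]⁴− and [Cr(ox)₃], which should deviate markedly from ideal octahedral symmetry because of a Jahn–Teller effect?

[CrCl₆]⁴−

[CrCl₆]⁴−: Ligand charges: each chloride is −1. With an overall charge of −4 the chromium centre must be in the +2 oxidation state. Cr sits in group 6, so the d-electron count is 6 − 2 = 4. Chloride is a weak-field ligand for a first-row metal, so the complex is high-spin. The t₂g³e_g¹ (high-spin) configuration has an unevenly filled e_g set; the Jahn–Teller theorem predicts a tetragonal distortion (typically axial elongation) to lift the degeneracy.
[Cr(ox)₃]: Each oxalate is −2; balancing the 0 overall charge requires Cr(VI). Cr sits in group 6, so the d-electron count is 6 − 6 = 0. The d⁰ configuration leaves the e_g set evenly filled (or empty) — no strong Jahn–Teller driving force.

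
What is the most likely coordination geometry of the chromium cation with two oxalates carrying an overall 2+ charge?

tetrahedral

Summing ligand charges against the +2 overall charge gives an oxidation state of +6 for chromium.
Cr sits in group 6, so the d-electron count is 6 − 6 = 0.
Counting donor atoms: 2×oxalate (bidentate) → 4 donors. Coordination number = 4.
A d⁰ ion has no crystal-field stabilisation preference between square planar and tetrahedral, so four ligands adopt the sterically favoured tetrahedral geometry.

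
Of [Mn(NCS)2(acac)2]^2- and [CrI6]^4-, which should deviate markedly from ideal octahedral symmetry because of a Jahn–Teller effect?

[Mn(NCS)2(acac)2]^2-: Summing ligand charges against the −2 overall charge gives an oxidation state of +2 for manganese. Group 7 minus oxidation state 2 gives a d⁵ configuration. Acetylacetonate and isothiocyanate are weak-field ligands for a first-row metal, so the complex is high-spin. The d⁵ configuration leaves the e_g set evenly filled (or empty) — no strong Jahn–Teller driving force.
[CrI6]^4-: Summing ligand charges against the −4 overall charge gives an oxidation state of +2 for chromium. Group 6 minus oxidation state 2 gives a d⁴ configuration. Iodide is a weak-field ligand for a first-row metal, so the complex is high-spin. The t₂g³e_g¹ (high-spin) configuration has an unevenly filled e_g set; the Jahn–Teller theorem predicts a tetragonal distortion (typically axial elongation) to lift the degeneracy.

[CrI6]^4-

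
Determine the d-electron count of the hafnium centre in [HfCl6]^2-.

d⁰

Each chloride is −1; balancing the −2 overall charge requires Hf(IV).
Hafnium is a group-4 element; Hf(IV) is therefore d⁰.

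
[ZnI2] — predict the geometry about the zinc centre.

linear

Summing ligand charges against the 0 overall charge gives an oxidation state of +2 for zinc.
Zinc is a group-12 element; Zn(II) is therefore d¹⁰.
With 2 monodentate ligands the coordination number is 2.
A d¹⁰ ion with only two ligands adopts a linear arrangement (sp hybridisation; no CFSE preference).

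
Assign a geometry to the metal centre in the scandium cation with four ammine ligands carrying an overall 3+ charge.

tetrahedral

Ammonia is neutral; balancing the +3 overall charge requires Sc(III).
Scandium is a group-3 element; Sc(III) is therefore d⁰.
With 4 monodentate ligands the coordination number is 4.
A d⁰ ion has no crystal-field stabilisation preference between square planar and tetrahedral, so four ligands adopt the sterically favoured tetrahedral geometry.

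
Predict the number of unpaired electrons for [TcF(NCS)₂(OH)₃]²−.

3

Each fluoride is −1; each isothiocyanate is −1; each hydroxide is −1; balancing the −2 overall charge requires Tc(IV).
Tc sits in group 7, so the d-electron count is 7 − 4 = 3.
In an octahedral field the d³ configuration is t₂g³e_g⁰ (only one arrangement possible), giving 3 unpaired electrons.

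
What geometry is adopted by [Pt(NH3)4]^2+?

Ligand charges: ammonia is neutral. With an overall charge of +2 the platinum centre must be in the +2 oxidation state.
Platinum is a group-10 element; Pt(II) is therefore d⁸.
Coordination number: 4.
A 5d d⁸ ion has a large crystal-field splitting; square planar leaves the high-energy d_{x²−y²} orbital empty and maximises CFSE.

square planar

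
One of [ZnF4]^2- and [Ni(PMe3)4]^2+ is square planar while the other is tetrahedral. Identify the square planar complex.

[Ni(PMe3)4]^2+

For [ZnF4]^2-: Ligand charges: each fluoride is −1. With an overall charge of −2 the zinc centre must be in the +2 oxidation state. Zn sits in group 12, so the d-electron count is 12 − 2 = 10. A d¹⁰ ion has no crystal-field stabilisation preference between square planar and tetrahedral, so four ligands adopt the sterically favoured tetrahedral geometry. → tetrahedral.
For [Ni(PMe3)4]^2+: Trimethylphosphine is neutral; balancing the +2 overall charge requires Ni(II). Nickel is a group-10 element; Ni(II) is therefore d⁸. Trimethylphosphine is a strong-field ligand (high in the spectrochemical series). A 3d d⁸ ion with strong-field ligands gains enough CFSE to favour square planar over tetrahedral. → square planar.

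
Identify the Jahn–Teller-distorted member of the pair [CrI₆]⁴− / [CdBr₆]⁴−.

[CrI₆]⁴−

[CrI₆]⁴−: Summing ligand charges against the −4 overall charge gives an oxidation state of +2 for chromium. Chromium is a group-6 element; Cr(II) is therefore d⁴. Iodide is a weak-field ligand for a first-row metal, so the complex is high-spin. The t₂g³e_g¹ (high-spin) configuration has an unevenly filled e_g set; the Jahn–Teller theorem predicts a tetragonal distortion (typically axial elongation) to lift the degeneracy.
[CdBr₆]⁴−: Ligand charges: each bromide is −1. With an overall charge of −4 the cadmium centre must be in the +2 oxidation state. Group 12 minus oxidation state 2 gives a d¹⁰ configuration. The d¹⁰ configuration leaves the e_g set evenly filled (or empty) — no strong Jahn–Teller driving force.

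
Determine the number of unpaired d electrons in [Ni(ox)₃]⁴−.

2

Summing ligand charges against the −4 overall charge gives an oxidation state of +2 for nickel.
Nickel is a group-10 element; Ni(II) is therefore d⁸.
Counting donor atoms: 3×oxalate (bidentate) → 6 donors. Coordination number = 6.
In an octahedral field the d⁸ configuration is t₂g⁶e_g² (only one arrangement possible), giving 2 unpaired electrons.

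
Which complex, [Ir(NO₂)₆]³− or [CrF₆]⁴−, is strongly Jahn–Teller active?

[Ir(NO₂)₆]³−: Ligand charges: each nitro (N-bound nitrite) is −1. With an overall charge of −3 the iridium centre must be in the +3 oxidation state. Iridium is a group-9 element; Ir(III) is therefore d⁶. A 5d ion has a large Δₒ and is invariably low-spin. The d⁶ configuration leaves the e_g set evenly filled (or empty) — no strong Jahn–Teller driving force.
[CrF₆]⁴−: Summing ligand charges against the −4 overall charge gives an oxidation state of +2 for chromium. Group 6 minus oxidation state 2 gives a d⁴ configuration. Fluoride is a weak-field ligand for a first-row metal, so the complex is high-spin. The t₂g³e_g¹ (high-spin) configuration has an unevenly filled e_g set; the Jahn–Teller theorem predicts a tetragonal distortion (typically axial elongation) to lift the degeneracy.

[CrF₆]⁴−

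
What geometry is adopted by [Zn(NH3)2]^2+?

linear

Ligand charges: ammonia is neutral. With an overall charge of +2 the zinc centre must be in the +2 oxidation state.
Zinc is a group-12 element; Zn(II) is therefore d¹⁰.
Coordination number: 2.
A d¹⁰ ion with only two ligands adopts a linear arrangement (sp hybridisation; no CFSE preference).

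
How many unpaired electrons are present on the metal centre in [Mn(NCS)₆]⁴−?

Ligand charges: each isothiocyanate is −1. With an overall charge of −4 the manganese centre must be in the +2 oxidation state.
Mn sits in group 7, so the d-electron count is 7 − 2 = 5.
The spin state decides the count: Isothiocyanate is a weak-field ligand for a first-row metal, so the complex is high-spin.
An octahedral high-spin d⁵ ion is t₂g³e_g², giving 5 unpaired electrons.

5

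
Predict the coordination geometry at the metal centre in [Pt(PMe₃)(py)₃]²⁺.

Ligand charges: trimethylphosphine is neutral; pyridine is neutral. With an overall charge of +2 the platinum centre must be in the +2 oxidation state.
Platinum is a group-10 element; Pt(II) is therefore d⁸.
Coordination number: 4.
A 5d d⁸ ion has a large crystal-field splitting; square planar leaves the high-energy d_{x²−y²} orbital empty and maximises CFSE.

square planar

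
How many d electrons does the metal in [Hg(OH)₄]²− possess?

Ligand charges: each hydroxide is −1. With an overall charge of −2 the mercury centre must be in the +2 oxidation state.
Hg sits in group 12, so the d-electron count is 12 − 2 = 10.

d¹⁰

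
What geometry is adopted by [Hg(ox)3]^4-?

octahedral

Each oxalate is −2; balancing the −4 overall charge requires Hg(II).
Mercury is a group-12 element; Hg(II) is therefore d¹⁰.
Counting donor atoms: 3×oxalate (bidentate) → 6 donors. Coordination number = 6.
Six donors around a single metal centre give an octahedral coordination sphere.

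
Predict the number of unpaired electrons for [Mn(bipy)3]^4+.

Summing ligand charges against the +4 overall charge gives an oxidation state of +4 for manganese.
Mn sits in group 7, so the d-electron count is 7 − 4 = 3.
Counting donor atoms: 3×2,2′-bipyridine (bidentate) → 6 donors. Coordination number = 6.
In an octahedral field the d³ configuration is t₂g³e_g⁰ (only one arrangement possible), giving 3 unpaired electrons.

3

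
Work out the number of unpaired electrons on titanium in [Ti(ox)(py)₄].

Each oxalate is −2; pyridine is neutral; balancing the 0 overall charge requires Ti(II).
Ti sits in group 4, so the d-electron count is 4 − 2 = 2.
Counting donor atoms: 1×oxalate (bidentate) → 2 donors; 4×pyridine (monodentate) → 4 donors. Coordination number = 6.
In an octahedral field the d² configuration is t₂g²e_g⁰ (only one arrangement possible), giving 2 unpaired electrons.

2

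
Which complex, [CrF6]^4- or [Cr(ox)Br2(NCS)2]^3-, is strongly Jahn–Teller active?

[CrF6]^4-

[CrF6]^4-: Each fluoride is −1; balancing the −4 overall charge requires Cr(II). Chromium is a group-6 element; Cr(II) is therefore d⁴. Fluoride is a weak-field ligand for a first-row metal, so the complex is high-spin. The t₂g³e_g¹ (high-spin) configuration has an unevenly filled e_g set; the Jahn–Teller theorem predicts a tetragonal distortion (typically axial elongation) to lift the degeneracy.
[Cr(ox)Br2(NCS)2]^3-: Ligand charges: each oxalate is −2; each bromide is −1; each isothiocyanate is −1. With an overall charge of −3 the chromium centre must be in the +3 oxidation state. Chromium is a group-6 element; Cr(III) is therefore d³. The d³ configuration leaves the e_g set evenly filled (or empty) — no strong Jahn–Teller driving force.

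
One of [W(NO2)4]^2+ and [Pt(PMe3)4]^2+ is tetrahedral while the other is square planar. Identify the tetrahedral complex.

[W(NO2)4]^2+

For [W(NO2)4]^2+: Summing ligand charges against the +2 overall charge gives an oxidation state of +6 for tungsten. Tungsten is a group-6 element; W(VI) is therefore d⁰. A d⁰ ion has no crystal-field stabilisation preference between square planar and tetrahedral, so four ligands adopt the sterically favoured tetrahedral geometry. → tetrahedral.
For [Pt(PMe3)4]^2+: Summing ligand charges against the +2 overall charge gives an oxidation state of +2 for platinum. Group 10 minus oxidation state 2 gives a d⁸ configuration. A 5d d⁸ ion has a large crystal-field splitting; square planar leaves the high-energy d_{x²−y²} orbital empty and maximises CFSE. → square planar.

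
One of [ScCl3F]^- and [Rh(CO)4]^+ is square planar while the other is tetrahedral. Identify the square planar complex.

For [ScCl3F]^-: Each chloride is −1; each fluoride is −1; balancing the −1 overall charge requires Sc(III). Scandium is a group-3 element; Sc(III) is therefore d⁰. A d⁰ ion has no crystal-field stabilisation preference between square planar and tetrahedral, so four ligands adopt the sterically favoured tetrahedral geometry. → tetrahedral.
For [Rh(CO)4]^+: Summing ligand charges against the +1 overall charge gives an oxidation state of +1 for rhodium. Rh sits in group 9, so the d-electron count is 9 − 1 = 8. A 4d d⁸ ion has a large crystal-field splitting; square planar leaves the high-energy d_{x²−y²} orbital empty and maximises CFSE. → square planar.

[Rh(CO)4]^+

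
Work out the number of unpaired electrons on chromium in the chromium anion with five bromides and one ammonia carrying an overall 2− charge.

Ligand charges: each bromide is −1; ammonia is neutral. With an overall charge of −2 the chromium centre must be in the +3 oxidation state.
Cr sits in group 6, so the d-electron count is 6 − 3 = 3.
In an octahedral field the d³ configuration is t₂g³e_g⁰ (only one arrangement possible), giving 3 unpaired electrons.

3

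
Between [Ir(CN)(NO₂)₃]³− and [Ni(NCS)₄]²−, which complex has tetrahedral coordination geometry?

For [Ir(CN)(NO₂)₃]³−: Ligand charges: each cyanide is −1; each nitro (N-bound nitrite) is −1. With an overall charge of −3 the iridium centre must be in the +1 oxidation state. Group 9 minus oxidation state 1 gives a d⁸ configuration. A 5d d⁸ ion has a large crystal-field splitting; square planar leaves the high-energy d_{x²−y²} orbital empty and maximises CFSE. → square planar.
For [Ni(NCS)₄]²−: Summing ligand charges against the −2 overall charge gives an oxidation state of +2 for nickel. Ni sits in group 10, so the d-electron count is 10 − 2 = 8. Isothiocyanate is a weak-field ligand. With weak-field ligands the CFSE gain from square planar is small, so a 3d d⁸ ion takes the sterically preferred tetrahedral geometry. → tetrahedral.

[Ni(NCS)₄]²−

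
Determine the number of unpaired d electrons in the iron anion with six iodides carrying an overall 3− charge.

Each iodide is −1; balancing the −3 overall charge requires Fe(III).
Iron is a group-8 element; Fe(III) is therefore d⁵.
The spin state decides the count: Iodide is a weak-field ligand for a first-row metal, so the complex is high-spin.
An octahedral high-spin d⁵ ion is t₂g³e_g², giving 5 unpaired electrons.

5 unpaired electrons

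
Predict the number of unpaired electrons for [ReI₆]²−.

3

Each iodide is −1; balancing the −2 overall charge requires Re(IV).
Group 7 minus oxidation state 4 gives a d³ configuration.
In an octahedral field the d³ configuration is t₂g³e_g⁰ (only one arrangement possible), giving 3 unpaired electrons.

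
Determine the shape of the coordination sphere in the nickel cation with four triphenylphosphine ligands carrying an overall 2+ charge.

square planar

Ligand charges: triphenylphosphine is neutral. With an overall charge of +2 the nickel centre must be in the +2 oxidation state.
Group 10 minus oxidation state 2 gives a d⁸ configuration.
Coordination number: 4.
Triphenylphosphine is a strong-field ligand (high in the spectrochemical series).
A 3d d⁸ ion with strong-field ligands gains enough CFSE to favour square planar over tetrahedral.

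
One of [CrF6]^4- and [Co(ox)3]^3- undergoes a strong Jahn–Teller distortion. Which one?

[CrF6]^4-: Each fluoride is −1; balancing the −4 overall charge requires Cr(II). Group 6 minus oxidation state 2 gives a d⁴ configuration. Fluoride is a weak-field ligand for a first-row metal, so the complex is high-spin. The t₂g³e_g¹ (high-spin) configuration has an unevenly filled e_g set; the Jahn–Teller theorem predicts a tetragonal distortion (typically axial elongation) to lift the degeneracy.
[Co(ox)3]^3-: Summing ligand charges against the −3 overall charge gives an oxidation state of +3 for cobalt. Co sits in group 9, so the d-electron count is 9 − 3 = 6. Co(III) has an exceptionally large octahedral splitting and is low-spin with essentially every ligand except fluoride. The d⁶ configuration leaves the e_g set evenly filled (or empty) — no strong Jahn–Teller driving force.

[CrF6]^4-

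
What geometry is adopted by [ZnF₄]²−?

Ligand charges: each fluoride is −1. With an overall charge of −2 the zinc centre must be in the +2 oxidation state.
Zinc is a group-12 element; Zn(II) is therefore d¹⁰.
With 4 monodentate ligands the coordination number is 4.
A d¹⁰ ion has no crystal-field stabilisation preference between square planar and tetrahedral, so four ligands adopt the sterically favoured tetrahedral geometry.

tetrahedral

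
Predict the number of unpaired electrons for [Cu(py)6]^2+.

1 unpaired electron

Pyridine is neutral; balancing the +2 overall charge requires Cu(II).
Group 11 minus oxidation state 2 gives a d⁹ configuration.
In an octahedral field the d⁹ configuration is t₂g⁶e_g³ (only one arrangement possible), giving 1 unpaired electron.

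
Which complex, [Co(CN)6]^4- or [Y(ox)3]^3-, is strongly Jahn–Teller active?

[Co(CN)6]^4-

[Co(CN)6]^4-: Each cyanide is −1; balancing the −4 overall charge requires Co(II). Cobalt is a group-9 element; Co(II) is therefore d⁷. Cyanide is a strong-field ligand (high in the spectrochemical series) for a first-row metal, so the complex is low-spin. The t₂g⁶e_g¹ (low-spin) configuration has an unevenly filled e_g set; the Jahn–Teller theorem predicts a tetragonal distortion (typically axial elongation) to lift the degeneracy.
[Y(ox)3]^3-: Each oxalate is −2; balancing the −3 overall charge requires Y(III). Group 3 minus oxidation state 3 gives a d⁰ configuration. The d⁰ configuration leaves the e_g set evenly filled (or empty) — no strong Jahn–Teller driving force.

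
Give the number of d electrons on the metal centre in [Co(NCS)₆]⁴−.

d⁷

Ligand charges: each isothiocyanate is −1. With an overall charge of −4 the cobalt centre must be in the +2 oxidation state.
Group 9 minus oxidation state 2 gives a d⁷ configuration.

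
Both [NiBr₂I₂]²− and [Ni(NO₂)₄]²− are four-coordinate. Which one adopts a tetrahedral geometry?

For [NiBr₂I₂]²−: Ligand charges: each bromide is −1; each iodide is −1. With an overall charge of −2 the nickel centre must be in the +2 oxidation state. Group 10 minus oxidation state 2 gives a d⁸ configuration. Bromide and iodide are weak-field ligands. With weak-field ligands the CFSE gain from square planar is small, so a 3d d⁸ ion takes the sterically preferred tetrahedral geometry. → tetrahedral.
For [Ni(NO₂)₄]²−: Each nitro (N-bound nitrite) is −1; balancing the −2 overall charge requires Ni(II). Group 10 minus oxidation state 2 gives a d⁸ configuration. Nitro (N-bound nitrite) is a strong-field ligand (high in the spectrochemical series). A 3d d⁸ ion with strong-field ligands gains enough CFSE to favour square planar over tetrahedral. → square planar.

[NiBr₂I₂]²−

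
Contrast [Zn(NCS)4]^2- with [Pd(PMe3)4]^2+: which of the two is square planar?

[Pd(PMe3)4]^2+

For [Zn(NCS)4]^2-: Ligand charges: each isothiocyanate is −1. With an overall charge of −2 the zinc centre must be in the +2 oxidation state. Zinc is a group-12 element; Zn(II) is therefore d¹⁰. A d¹⁰ ion has no crystal-field stabilisation preference between square planar and tetrahedral, so four ligands adopt the sterically favoured tetrahedral geometry. → tetrahedral.
For [Pd(PMe3)4]^2+: Trimethylphosphine is neutral; balancing the +2 overall charge requires Pd(II). Pd sits in group 10, so the d-electron count is 10 − 2 = 8. A 4d d⁸ ion has a large crystal-field splitting; square planar leaves the high-energy d_{x²−y²} orbital empty and maximises CFSE. → square planar.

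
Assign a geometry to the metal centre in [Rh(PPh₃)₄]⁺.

Summing ligand charges against the +1 overall charge gives an oxidation state of +1 for rhodium.
Rhodium is a group-9 element; Rh(I) is therefore d⁸.
Coordination number: 4.
A 4d d⁸ ion has a large crystal-field splitting; square planar leaves the high-energy d_{x²−y²} orbital empty and maximises CFSE.

square planar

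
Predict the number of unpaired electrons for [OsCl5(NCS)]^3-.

Each chloride is −1; each isothiocyanate is −1; balancing the −3 overall charge requires Os(III).
Os sits in group 8, so the d-electron count is 8 − 3 = 5.
The spin state decides the count: a 5d ion has a large Δₒ and is invariably low-spin.
An octahedral low-spin d⁵ ion is t₂g⁵e_g⁰, giving 1 unpaired electron.

1 unpaired electron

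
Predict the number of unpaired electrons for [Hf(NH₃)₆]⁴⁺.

Ammonia is neutral; balancing the +4 overall charge requires Hf(IV).
Hafnium is a group-4 element; Hf(IV) is therefore d⁰.
In an octahedral field the d⁰ configuration is t₂g⁰e_g⁰, giving 0 unpaired electrons.

0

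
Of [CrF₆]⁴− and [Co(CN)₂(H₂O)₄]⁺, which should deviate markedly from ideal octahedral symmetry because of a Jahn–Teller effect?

[CrF₆]⁴−: Ligand charges: each fluoride is −1. With an overall charge of −4 the chromium centre must be in the +2 oxidation state. Group 6 minus oxidation state 2 gives a d⁴ configuration. Fluoride is a weak-field ligand for a first-row metal, so the complex is high-spin. The t₂g³e_g¹ (high-spin) configuration has an unevenly filled e_g set; the Jahn–Teller theorem predicts a tetragonal distortion (typically axial elongation) to lift the degeneracy.
[Co(CN)₂(H₂O)₄]⁺: Each cyanide is −1; water is neutral; balancing the +1 overall charge requires Co(III). Group 9 minus oxidation state 3 gives a d⁶ configuration. Co(III) has an exceptionally large octahedral splitting and is low-spin with essentially every ligand except fluoride. The d⁶ configuration leaves the e_g set evenly filled (or empty) — no strong Jahn–Teller driving force.

[CrF₆]⁴−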